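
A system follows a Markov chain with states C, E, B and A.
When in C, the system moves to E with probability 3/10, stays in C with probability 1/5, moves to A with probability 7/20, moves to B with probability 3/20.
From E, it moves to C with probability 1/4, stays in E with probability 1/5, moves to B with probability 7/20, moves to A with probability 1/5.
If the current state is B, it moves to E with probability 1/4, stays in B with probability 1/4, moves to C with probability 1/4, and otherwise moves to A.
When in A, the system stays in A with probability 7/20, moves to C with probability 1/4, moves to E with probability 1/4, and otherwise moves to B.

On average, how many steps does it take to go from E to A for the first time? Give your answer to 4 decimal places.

Let t(s) be the expected number of steps to first reach A from state s, with t(A) = 0. Conditioning on the first step:
t(C) = 1 + 0.2·t(C) + 0.3·t(E) + 0.15·t(B)
t(E) = 1 + 0.25·t(C) + 0.2·t(E) + 0.35·t(B)
t(B) = 1 + 0.25·t(C) + 0.25·t(E) + 0.25·t(B)
Solving: t(C) = 3.4707, t(E) = 4.0087, t(B) = 3.8265.
Expected steps from E to A: 4.0087.

4.0087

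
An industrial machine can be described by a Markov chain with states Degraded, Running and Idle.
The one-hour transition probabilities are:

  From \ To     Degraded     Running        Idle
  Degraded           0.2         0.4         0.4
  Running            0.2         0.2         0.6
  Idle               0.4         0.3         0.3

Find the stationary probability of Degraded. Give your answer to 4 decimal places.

Let the stationary distribution be π with π = πP and π_1 + π_2 + π_3 = 1.
π_1 = 0.2·π_1 + 0.2·π_2 + 0.4·π_3
π_2 = 0.4·π_1 + 0.2·π_2 + 0.3·π_3
Solving with the normalization constraint gives π = (0.2836, 0.2985, 0.4179).
So the stationary probability of Degraded is 0.2836.

0.2836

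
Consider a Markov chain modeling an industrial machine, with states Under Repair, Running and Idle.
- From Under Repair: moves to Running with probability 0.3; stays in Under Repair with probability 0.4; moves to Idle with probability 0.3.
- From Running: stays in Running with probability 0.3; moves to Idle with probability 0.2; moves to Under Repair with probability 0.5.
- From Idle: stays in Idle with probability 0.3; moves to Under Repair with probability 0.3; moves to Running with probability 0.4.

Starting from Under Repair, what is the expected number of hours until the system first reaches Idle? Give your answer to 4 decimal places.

Let t(s) be the expected number of hours to first reach Idle from state s, with t(Idle) = 0. Conditioning on the first hour:
t(Under Repair) = 1 + 0.4·t(Under Repair) + 0.3·t(Running)
t(Running) = 1 + 0.5·t(Under Repair) + 0.3·t(Running)
Solving: t(Under Repair) = 3.7037, t(Running) = 4.0741.
Expected hours from Under Repair to Idle: 3.7037.

3.7037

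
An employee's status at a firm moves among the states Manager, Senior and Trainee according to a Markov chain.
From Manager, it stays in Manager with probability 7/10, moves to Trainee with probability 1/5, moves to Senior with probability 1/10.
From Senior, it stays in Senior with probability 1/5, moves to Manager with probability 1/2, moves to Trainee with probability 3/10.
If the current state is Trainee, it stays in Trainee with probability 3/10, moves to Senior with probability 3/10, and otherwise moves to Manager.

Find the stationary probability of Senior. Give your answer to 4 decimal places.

Let the stationary distribution be π with π = πP and π_1 + π_2 + π_3 = 1.
π_1 = 0.7·π_1 + 0.5·π_2 + 0.4·π_3
π_2 = 0.1·π_1 + 0.2·π_2 + 0.3·π_3
Solving with the normalization constraint gives π = (0.5949, 0.1646, 0.2405).
So the stationary probability of Senior is 0.1646.

0.1646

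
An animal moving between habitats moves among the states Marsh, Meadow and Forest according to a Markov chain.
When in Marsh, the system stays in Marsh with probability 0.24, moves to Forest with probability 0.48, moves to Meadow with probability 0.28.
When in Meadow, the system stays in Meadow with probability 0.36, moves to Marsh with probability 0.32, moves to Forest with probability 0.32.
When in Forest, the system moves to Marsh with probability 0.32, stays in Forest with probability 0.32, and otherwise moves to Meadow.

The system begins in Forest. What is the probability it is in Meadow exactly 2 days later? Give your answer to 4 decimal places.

Sum over the intermediate state after 1 day:
P = P(Forest→Marsh)·P(Marsh→Meadow) + P(Forest→Meadow)·P(Meadow→Meadow) + P(Forest→Forest)·P(Forest→Meadow)
  = 0.32×0.28 + 0.36×0.36 + 0.32×0.36
  = 0.0896 + 0.1296 + 0.1152 = 0.3344

0.3344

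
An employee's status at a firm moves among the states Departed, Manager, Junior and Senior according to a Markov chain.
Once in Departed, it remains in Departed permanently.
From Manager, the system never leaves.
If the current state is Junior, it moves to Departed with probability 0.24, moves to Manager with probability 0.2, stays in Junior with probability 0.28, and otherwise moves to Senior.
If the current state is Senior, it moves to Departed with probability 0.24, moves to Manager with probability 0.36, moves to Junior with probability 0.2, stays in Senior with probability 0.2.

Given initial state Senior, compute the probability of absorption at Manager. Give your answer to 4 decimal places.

Let h(s) be the probability of absorption at Manager starting from transient state s. Then h(Manager) = 1 and h(Departed) = 0. By first-step analysis:
h(Junior) = 0.24·0 + 0.2·1 + 0.28·h(Junior) + 0.28·h(Senior)
h(Senior) = 0.24·0 + 0.36·1 + 0.2·h(Junior) + 0.2·h(Senior)
Solving: h(Junior) = 0.5015, h(Senior) = 0.5754.
Starting from Senior, the probability is 0.5754.

0.5754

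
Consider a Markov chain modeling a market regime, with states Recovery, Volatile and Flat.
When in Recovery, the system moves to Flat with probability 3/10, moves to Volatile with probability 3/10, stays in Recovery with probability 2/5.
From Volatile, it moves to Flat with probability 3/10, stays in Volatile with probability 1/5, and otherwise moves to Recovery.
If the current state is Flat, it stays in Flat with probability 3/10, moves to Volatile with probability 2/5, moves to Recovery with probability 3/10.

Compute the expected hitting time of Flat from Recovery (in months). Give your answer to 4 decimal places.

3.3333

Let t(s) be the expected number of months to first reach Flat from state s, with t(Flat) = 0. Conditioning on the first month:
t(Recovery) = 1 + 0.4·t(Recovery) + 0.3·t(Volatile)
t(Volatile) = 1 + 0.5·t(Recovery) + 0.2·t(Volatile)
Solving: t(Recovery) = 3.3333, t(Volatile) = 3.3333.
Expected months from Recovery to Flat: 3.3333.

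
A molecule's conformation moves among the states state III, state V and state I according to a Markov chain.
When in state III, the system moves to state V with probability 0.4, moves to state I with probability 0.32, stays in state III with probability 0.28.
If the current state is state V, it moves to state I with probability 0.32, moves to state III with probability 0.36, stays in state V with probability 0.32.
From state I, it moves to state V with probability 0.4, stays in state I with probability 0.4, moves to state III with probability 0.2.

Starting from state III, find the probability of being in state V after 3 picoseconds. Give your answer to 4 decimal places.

0.3706

Propagate the distribution vector 3 picoseconds from state III.
After 0 picoseconds: (1.0000, 0.0000, 0.0000)
After 1 picosecond: (0.2800, 0.4000, 0.3200)
After 2 picoseconds: (0.2864, 0.3680, 0.3456)
After 3 picoseconds: (0.2818, 0.3706, 0.3476)
P(in state V after 3 picoseconds) = 0.3706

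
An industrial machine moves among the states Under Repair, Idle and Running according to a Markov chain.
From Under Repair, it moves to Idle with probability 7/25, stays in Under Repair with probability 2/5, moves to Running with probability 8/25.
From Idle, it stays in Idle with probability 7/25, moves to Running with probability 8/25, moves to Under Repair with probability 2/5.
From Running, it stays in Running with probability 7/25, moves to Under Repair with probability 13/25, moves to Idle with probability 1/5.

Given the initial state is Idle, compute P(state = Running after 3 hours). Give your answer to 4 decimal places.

0.3077

Propagate the distribution vector 3 hours from Idle.
After 0 hours: (0.0000, 1.0000, 0.0000)
After 1 hour: (0.4000, 0.2800, 0.3200)
After 2 hours: (0.4384, 0.2544, 0.3072)
After 3 hours: (0.4369, 0.2554, 0.3077)
P(in Running after 3 hours) = 0.3077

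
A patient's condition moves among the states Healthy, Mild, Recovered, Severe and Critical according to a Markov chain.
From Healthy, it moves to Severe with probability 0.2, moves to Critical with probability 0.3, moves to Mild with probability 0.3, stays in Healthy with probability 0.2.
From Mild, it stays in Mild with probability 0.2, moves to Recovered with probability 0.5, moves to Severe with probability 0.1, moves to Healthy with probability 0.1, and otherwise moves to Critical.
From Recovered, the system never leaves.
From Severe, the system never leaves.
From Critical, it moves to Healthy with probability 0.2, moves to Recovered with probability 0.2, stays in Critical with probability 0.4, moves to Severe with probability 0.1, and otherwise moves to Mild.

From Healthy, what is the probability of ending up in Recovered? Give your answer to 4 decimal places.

0.5282

Let h(s) be the probability of absorption at Recovered starting from transient state s. Then h(Recovered) = 1 and h(Severe) = 0. By first-step analysis:
h(Healthy) = 0.2·h(Healthy) + 0.3·h(Mild) + 0.2·0 + 0.3·h(Critical)
h(Mild) = 0.1·h(Healthy) + 0.2·h(Mild) + 0.5·1 + 0.1·0 + 0.1·h(Critical)
h(Critical) = 0.2·h(Healthy) + 0.1·h(Mild) + 0.2·1 + 0.1·0 + 0.4·h(Critical)
Solving: h(Healthy) = 0.5282, h(Mild) = 0.7708, h(Critical) = 0.6379.
Starting from Healthy, the probability is 0.5282.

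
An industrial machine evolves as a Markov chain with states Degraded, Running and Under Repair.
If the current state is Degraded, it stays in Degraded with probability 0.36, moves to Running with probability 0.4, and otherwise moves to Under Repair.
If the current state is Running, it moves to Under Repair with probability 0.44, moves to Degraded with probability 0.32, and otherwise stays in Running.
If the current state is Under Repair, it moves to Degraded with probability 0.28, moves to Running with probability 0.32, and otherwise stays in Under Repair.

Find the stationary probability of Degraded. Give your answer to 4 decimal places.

0.3183

Let the stationary distribution be π with π = πP and π_1 + π_2 + π_3 = 1.
π_1 = 0.36·π_1 + 0.32·π_2 + 0.28·π_3
π_2 = 0.4·π_1 + 0.24·π_2 + 0.32·π_3
Solving with the normalization constraint gives π = (0.3183, 0.3199, 0.3619).
So the stationary probability of Degraded is 0.3183.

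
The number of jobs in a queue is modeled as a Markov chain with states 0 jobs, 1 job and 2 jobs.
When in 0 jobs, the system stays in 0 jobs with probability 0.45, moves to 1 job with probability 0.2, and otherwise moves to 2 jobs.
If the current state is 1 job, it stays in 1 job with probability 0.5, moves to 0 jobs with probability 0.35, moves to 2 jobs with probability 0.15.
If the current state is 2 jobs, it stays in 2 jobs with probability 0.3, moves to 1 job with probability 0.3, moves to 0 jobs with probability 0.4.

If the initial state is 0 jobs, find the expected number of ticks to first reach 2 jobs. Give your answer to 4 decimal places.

Let t(s) be the expected number of ticks to first reach 2 jobs from state s, with t(2 jobs) = 0. Conditioning on the first tick:
t(0 jobs) = 1 + 0.45·t(0 jobs) + 0.2·t(1 job)
t(1 job) = 1 + 0.35·t(0 jobs) + 0.5·t(1 job)
Solving: t(0 jobs) = 3.4146, t(1 job) = 4.3902.
Expected ticks from 0 jobs to 2 jobs: 3.4146.

3.4146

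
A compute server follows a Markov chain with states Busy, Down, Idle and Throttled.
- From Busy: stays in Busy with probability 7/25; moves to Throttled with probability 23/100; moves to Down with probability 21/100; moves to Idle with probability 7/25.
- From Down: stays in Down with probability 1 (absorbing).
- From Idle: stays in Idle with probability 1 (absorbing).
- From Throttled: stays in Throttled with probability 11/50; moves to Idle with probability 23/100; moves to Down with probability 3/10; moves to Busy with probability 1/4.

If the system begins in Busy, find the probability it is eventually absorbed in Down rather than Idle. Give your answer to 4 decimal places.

Let h(s) be the probability of absorption at Down starting from transient state s. Then h(Down) = 1 and h(Idle) = 0. By first-step analysis:
h(Busy) = 0.28·h(Busy) + 0.21·1 + 0.28·0 + 0.23·h(Throttled)
h(Throttled) = 0.25·h(Busy) + 0.3·1 + 0.23·0 + 0.22·h(Throttled)
Solving: h(Busy) = 0.4618, h(Throttled) = 0.5326.
Starting from Busy, the probability is 0.4618.

0.4618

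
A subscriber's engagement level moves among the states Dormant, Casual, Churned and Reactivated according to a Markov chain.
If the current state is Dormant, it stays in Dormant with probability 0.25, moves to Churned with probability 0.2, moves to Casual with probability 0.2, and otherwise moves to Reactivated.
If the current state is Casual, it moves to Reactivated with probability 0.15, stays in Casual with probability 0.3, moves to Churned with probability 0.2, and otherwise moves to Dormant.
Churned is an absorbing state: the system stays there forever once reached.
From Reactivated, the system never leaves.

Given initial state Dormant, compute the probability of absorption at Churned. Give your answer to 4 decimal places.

Let h(s) be the probability of absorption at Churned starting from transient state s. Then h(Churned) = 1 and h(Reactivated) = 0. By first-step analysis:
h(Dormant) = 0.25·h(Dormant) + 0.2·h(Casual) + 0.2·1 + 0.35·0
h(Casual) = 0.35·h(Dormant) + 0.3·h(Casual) + 0.2·1 + 0.15·0
Solving: h(Dormant) = 0.3956, h(Casual) = 0.4835.
Starting from Dormant, the probability is 0.3956.

0.3956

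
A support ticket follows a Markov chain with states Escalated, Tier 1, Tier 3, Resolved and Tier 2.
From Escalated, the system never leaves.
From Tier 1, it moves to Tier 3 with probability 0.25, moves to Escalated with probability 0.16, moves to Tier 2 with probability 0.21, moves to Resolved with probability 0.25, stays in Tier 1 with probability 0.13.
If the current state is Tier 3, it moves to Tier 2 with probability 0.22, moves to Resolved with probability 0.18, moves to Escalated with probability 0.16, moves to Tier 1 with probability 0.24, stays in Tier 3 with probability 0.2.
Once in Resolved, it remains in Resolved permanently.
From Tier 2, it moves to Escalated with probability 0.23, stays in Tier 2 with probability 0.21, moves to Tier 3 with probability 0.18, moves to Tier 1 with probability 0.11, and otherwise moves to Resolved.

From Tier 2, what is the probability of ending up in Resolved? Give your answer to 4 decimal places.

0.5471

Let h(s) be the probability of absorption at Resolved starting from transient state s. Then h(Resolved) = 1 and h(Escalated) = 0. By first-step analysis:
h(Tier 1) = 0.16·0 + 0.13·h(Tier 1) + 0.25·h(Tier 3) + 0.25·1 + 0.21·h(Tier 2)
h(Tier 3) = 0.16·0 + 0.24·h(Tier 1) + 0.2·h(Tier 3) + 0.18·1 + 0.22·h(Tier 2)
h(Tier 2) = 0.23·0 + 0.11·h(Tier 1) + 0.18·h(Tier 3) + 0.27·1 + 0.21·h(Tier 2)
Solving: h(Tier 1) = 0.5771, h(Tier 3) = 0.5486, h(Tier 2) = 0.5471.
Starting from Tier 2, the probability is 0.5471.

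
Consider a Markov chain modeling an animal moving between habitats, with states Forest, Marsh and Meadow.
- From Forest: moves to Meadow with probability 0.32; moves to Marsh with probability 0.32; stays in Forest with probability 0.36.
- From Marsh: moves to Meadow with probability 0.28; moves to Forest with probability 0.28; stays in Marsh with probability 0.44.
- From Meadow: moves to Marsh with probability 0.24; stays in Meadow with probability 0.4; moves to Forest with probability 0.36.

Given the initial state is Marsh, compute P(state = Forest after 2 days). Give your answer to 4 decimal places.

Sum over the intermediate state after 1 day:
P = P(Marsh→Forest)·P(Forest→Forest) + P(Marsh→Marsh)·P(Marsh→Forest) + P(Marsh→Meadow)·P(Meadow→Forest)
  = 0.28×0.36 + 0.44×0.28 + 0.28×0.36
  = 0.1008 + 0.1232 + 0.1008 = 0.3248

0.3248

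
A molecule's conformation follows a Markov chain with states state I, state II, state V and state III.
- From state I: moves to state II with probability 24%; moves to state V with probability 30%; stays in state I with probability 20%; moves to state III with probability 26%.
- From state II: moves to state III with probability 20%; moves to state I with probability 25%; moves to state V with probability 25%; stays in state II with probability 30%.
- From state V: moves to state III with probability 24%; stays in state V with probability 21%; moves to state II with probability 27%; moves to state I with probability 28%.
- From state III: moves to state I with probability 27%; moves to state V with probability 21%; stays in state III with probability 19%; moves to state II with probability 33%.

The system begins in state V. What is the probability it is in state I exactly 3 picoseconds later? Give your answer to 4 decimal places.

Propagate the distribution vector 3 picoseconds from state V.
After 0 picoseconds: (0.0000, 0.0000, 1.0000, 0.0000)
After 1 picosecond: (0.2800, 0.2700, 0.2100, 0.2400)
After 2 picoseconds: (0.2471, 0.2841, 0.2460, 0.2228)
After 3 picoseconds: (0.2495, 0.2845, 0.2436, 0.2224)
P(in state I after 3 picoseconds) = 0.2495

0.2495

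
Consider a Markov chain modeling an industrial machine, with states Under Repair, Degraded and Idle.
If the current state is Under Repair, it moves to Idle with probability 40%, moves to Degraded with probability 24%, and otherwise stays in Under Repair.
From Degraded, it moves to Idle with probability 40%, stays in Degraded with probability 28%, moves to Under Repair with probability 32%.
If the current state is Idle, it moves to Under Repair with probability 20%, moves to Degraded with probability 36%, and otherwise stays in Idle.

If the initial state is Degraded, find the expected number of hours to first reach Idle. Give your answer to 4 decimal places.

2.5000

Let t(s) be the expected number of hours to first reach Idle from state s, with t(Idle) = 0. Conditioning on the first hour:
t(Under Repair) = 1 + 0.36·t(Under Repair) + 0.24·t(Degraded)
t(Degraded) = 1 + 0.32·t(Under Repair) + 0.28·t(Degraded)
Solving: t(Under Repair) = 2.5000, t(Degraded) = 2.5000.
Expected hours from Degraded to Idle: 2.5000.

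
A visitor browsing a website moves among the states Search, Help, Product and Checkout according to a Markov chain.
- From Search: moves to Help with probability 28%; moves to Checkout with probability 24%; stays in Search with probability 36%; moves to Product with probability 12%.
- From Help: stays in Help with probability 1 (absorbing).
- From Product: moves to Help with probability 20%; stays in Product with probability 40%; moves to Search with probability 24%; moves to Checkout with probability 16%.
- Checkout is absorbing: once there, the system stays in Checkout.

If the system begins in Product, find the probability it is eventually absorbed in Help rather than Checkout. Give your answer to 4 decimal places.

0.5495

Let h(s) be the probability of absorption at Help starting from transient state s. Then h(Help) = 1 and h(Checkout) = 0. By first-step analysis:
h(Search) = 0.36·h(Search) + 0.28·1 + 0.12·h(Product) + 0.24·0
h(Product) = 0.24·h(Search) + 0.2·1 + 0.4·h(Product) + 0.16·0
Solving: h(Search) = 0.5405, h(Product) = 0.5495.
Starting from Product, the probability is 0.5495.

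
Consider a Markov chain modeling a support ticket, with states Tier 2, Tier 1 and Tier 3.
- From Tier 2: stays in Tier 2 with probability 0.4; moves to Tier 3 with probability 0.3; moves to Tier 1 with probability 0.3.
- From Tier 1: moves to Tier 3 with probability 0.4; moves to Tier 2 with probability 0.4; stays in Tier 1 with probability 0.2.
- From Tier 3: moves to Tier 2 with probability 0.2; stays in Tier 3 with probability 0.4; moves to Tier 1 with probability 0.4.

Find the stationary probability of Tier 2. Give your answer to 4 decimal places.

0.3265

Let the stationary distribution be π with π = πP and π_1 + π_2 + π_3 = 1.
π_1 = 0.4·π_1 + 0.4·π_2 + 0.2·π_3
π_2 = 0.3·π_1 + 0.2·π_2 + 0.4·π_3
Solving with the normalization constraint gives π = (0.3265, 0.3061, 0.3673).
So the stationary probability of Tier 2 is 0.3265.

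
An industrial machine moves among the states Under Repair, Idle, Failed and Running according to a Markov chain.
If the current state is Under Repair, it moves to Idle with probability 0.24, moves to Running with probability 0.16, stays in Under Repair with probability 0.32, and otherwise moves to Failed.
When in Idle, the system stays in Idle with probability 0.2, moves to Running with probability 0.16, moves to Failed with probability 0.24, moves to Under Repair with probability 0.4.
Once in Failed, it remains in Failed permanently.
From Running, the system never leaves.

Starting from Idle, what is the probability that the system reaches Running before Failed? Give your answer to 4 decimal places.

0.3857

Let h(s) be the probability of absorption at Running starting from transient state s. Then h(Running) = 1 and h(Failed) = 0. By first-step analysis:
h(Under Repair) = 0.32·h(Under Repair) + 0.24·h(Idle) + 0.28·0 + 0.16·1
h(Idle) = 0.4·h(Under Repair) + 0.2·h(Idle) + 0.24·0 + 0.16·1
Solving: h(Under Repair) = 0.3714, h(Idle) = 0.3857.
Starting from Idle, the probability is 0.3857.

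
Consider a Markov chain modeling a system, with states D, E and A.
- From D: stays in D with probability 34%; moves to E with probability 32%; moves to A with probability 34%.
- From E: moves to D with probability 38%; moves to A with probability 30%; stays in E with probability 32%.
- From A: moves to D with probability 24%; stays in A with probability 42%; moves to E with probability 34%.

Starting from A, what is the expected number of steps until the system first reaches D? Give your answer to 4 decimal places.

3.4884

Let t(s) be the expected number of steps to first reach D from state s, with t(D) = 0. Conditioning on the first step:
t(E) = 1 + 0.32·t(E) + 0.3·t(A)
t(A) = 1 + 0.34·t(E) + 0.42·t(A)
Solving: t(E) = 3.0096, t(A) = 3.4884.
Expected steps from A to D: 3.4884.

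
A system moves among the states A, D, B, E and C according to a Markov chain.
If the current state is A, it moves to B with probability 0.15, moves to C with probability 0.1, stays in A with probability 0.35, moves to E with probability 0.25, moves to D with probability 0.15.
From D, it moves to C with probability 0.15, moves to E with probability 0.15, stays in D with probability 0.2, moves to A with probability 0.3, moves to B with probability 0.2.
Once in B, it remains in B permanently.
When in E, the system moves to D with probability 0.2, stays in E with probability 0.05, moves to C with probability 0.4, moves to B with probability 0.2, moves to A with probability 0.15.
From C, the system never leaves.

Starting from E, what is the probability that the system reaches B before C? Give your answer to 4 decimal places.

0.3978

Let h(s) be the probability of absorption at B starting from transient state s. Then h(B) = 1 and h(C) = 0. By first-step analysis:
h(A) = 0.35·h(A) + 0.15·h(D) + 0.15·1 + 0.25·h(E) + 0.1·0
h(D) = 0.3·h(A) + 0.2·h(D) + 0.2·1 + 0.15·h(E) + 0.15·0
h(E) = 0.15·h(A) + 0.2·h(D) + 0.2·1 + 0.05·h(E) + 0.4·0
Solving: h(A) = 0.5021, h(D) = 0.5129, h(E) = 0.3978.
Starting from E, the probability is 0.3978.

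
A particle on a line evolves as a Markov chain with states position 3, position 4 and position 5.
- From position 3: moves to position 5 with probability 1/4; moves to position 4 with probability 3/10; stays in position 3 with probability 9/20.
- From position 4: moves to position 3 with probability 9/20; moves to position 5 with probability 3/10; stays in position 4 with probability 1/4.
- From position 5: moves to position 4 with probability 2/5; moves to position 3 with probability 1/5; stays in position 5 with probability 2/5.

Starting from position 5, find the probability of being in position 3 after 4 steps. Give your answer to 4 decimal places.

Propagate the distribution vector 4 steps from position 5.
After 0 steps: (0.0000, 0.0000, 1.0000)
After 1 step: (0.2000, 0.4000, 0.4000)
After 2 steps: (0.3500, 0.3200, 0.3300)
After 3 steps: (0.3675, 0.3170, 0.3155)
After 4 steps: (0.3711, 0.3157, 0.3132)
P(in position 3 after 4 steps) = 0.3711

0.3711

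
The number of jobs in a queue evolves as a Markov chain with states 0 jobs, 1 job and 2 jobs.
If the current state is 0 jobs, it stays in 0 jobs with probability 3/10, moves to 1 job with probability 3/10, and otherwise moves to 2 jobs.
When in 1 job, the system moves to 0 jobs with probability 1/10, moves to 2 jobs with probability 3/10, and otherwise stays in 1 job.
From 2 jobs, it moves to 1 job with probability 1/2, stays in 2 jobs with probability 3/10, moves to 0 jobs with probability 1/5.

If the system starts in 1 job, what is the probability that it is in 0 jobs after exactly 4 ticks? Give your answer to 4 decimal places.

0.1637

Propagate the distribution vector 4 ticks from 1 job.
After 0 ticks: (0.0000, 1.0000, 0.0000)
After 1 tick: (0.1000, 0.6000, 0.3000)
After 2 ticks: (0.1500, 0.5400, 0.3100)
After 3 ticks: (0.1610, 0.5240, 0.3150)
After 4 ticks: (0.1637, 0.5202, 0.3161)
P(in 0 jobs after 4 ticks) = 0.1637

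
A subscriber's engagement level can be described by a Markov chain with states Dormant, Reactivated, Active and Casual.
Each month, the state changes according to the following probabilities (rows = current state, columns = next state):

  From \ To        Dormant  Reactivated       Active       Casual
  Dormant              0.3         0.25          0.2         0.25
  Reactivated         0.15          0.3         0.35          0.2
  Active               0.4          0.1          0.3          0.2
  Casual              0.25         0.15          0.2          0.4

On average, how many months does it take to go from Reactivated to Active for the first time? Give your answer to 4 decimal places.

3.5785

Let t(s) be the expected number of months to first reach Active from state s, with t(Active) = 0. Conditioning on the first month:
t(Dormant) = 1 + 0.3·t(Dormant) + 0.25·t(Reactivated) + 0.25·t(Casual)
t(Reactivated) = 1 + 0.15·t(Dormant) + 0.3·t(Reactivated) + 0.2·t(Casual)
t(Casual) = 1 + 0.25·t(Dormant) + 0.15·t(Reactivated) + 0.4·t(Casual)
Solving: t(Dormant) = 4.2545, t(Reactivated) = 3.5785, t(Casual) = 4.3340.
Expected months from Reactivated to Active: 3.5785.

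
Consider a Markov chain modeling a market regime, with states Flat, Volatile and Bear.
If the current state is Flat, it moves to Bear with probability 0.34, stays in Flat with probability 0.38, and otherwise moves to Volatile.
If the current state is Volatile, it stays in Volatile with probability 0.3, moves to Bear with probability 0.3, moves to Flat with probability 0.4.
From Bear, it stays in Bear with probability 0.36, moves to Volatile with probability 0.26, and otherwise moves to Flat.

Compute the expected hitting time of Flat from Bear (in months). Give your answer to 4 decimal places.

Let t(s) be the expected number of months to first reach Flat from state s, with t(Flat) = 0. Conditioning on the first month:
t(Volatile) = 1 + 0.3·t(Volatile) + 0.3·t(Bear)
t(Bear) = 1 + 0.26·t(Volatile) + 0.36·t(Bear)
Solving: t(Volatile) = 2.5405, t(Bear) = 2.5946.
Expected months from Bear to Flat: 2.5946.

2.5946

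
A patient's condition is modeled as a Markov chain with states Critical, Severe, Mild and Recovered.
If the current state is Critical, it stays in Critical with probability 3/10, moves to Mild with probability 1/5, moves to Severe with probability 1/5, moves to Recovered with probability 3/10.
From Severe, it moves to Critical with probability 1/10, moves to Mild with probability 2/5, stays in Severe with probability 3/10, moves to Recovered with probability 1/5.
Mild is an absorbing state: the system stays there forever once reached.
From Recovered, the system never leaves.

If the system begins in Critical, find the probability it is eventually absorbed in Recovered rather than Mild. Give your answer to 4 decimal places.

Let h(s) be the probability of absorption at Recovered starting from transient state s. Then h(Recovered) = 1 and h(Mild) = 0. By first-step analysis:
h(Critical) = 0.3·h(Critical) + 0.2·h(Severe) + 0.2·0 + 0.3·1
h(Severe) = 0.1·h(Critical) + 0.3·h(Severe) + 0.4·0 + 0.2·1
Solving: h(Critical) = 0.5319, h(Severe) = 0.3617.
Starting from Critical, the probability is 0.5319.

0.5319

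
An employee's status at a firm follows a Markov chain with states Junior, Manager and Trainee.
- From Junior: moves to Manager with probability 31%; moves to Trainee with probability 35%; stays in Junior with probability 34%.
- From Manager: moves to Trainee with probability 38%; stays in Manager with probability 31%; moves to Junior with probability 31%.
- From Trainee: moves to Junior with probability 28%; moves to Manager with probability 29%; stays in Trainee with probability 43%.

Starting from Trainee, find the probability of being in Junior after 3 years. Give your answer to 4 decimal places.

Propagate the distribution vector 3 years from Trainee.
After 0 years: (0.0000, 0.0000, 1.0000)
After 1 year: (0.2800, 0.2900, 0.4300)
After 2 years: (0.3055, 0.3014, 0.3931)
After 3 years: (0.3074, 0.3021, 0.3905)
P(in Junior after 3 years) = 0.3074

0.3074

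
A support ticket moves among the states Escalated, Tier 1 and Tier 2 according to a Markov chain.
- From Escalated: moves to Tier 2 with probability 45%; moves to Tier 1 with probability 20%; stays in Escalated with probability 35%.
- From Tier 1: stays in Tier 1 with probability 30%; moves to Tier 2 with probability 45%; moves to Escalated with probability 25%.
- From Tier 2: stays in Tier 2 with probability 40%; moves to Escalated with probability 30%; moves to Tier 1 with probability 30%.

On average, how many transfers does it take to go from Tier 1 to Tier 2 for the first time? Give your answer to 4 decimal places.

2.2222

Let t(s) be the expected number of transfers to first reach Tier 2 from state s, with t(Tier 2) = 0. Conditioning on the first transfer:
t(Escalated) = 1 + 0.35·t(Escalated) + 0.2·t(Tier 1)
t(Tier 1) = 1 + 0.25·t(Escalated) + 0.3·t(Tier 1)
Solving: t(Escalated) = 2.2222, t(Tier 1) = 2.2222.
Expected transfers from Tier 1 to Tier 2: 2.2222.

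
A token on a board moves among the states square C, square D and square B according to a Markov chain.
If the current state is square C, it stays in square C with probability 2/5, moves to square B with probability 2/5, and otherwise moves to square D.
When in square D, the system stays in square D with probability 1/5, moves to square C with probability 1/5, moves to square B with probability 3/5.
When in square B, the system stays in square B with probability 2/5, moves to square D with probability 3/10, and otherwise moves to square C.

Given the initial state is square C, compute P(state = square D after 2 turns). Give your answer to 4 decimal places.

0.2400

Sum over the intermediate state after 1 turn:
P = P(square C→square C)·P(square C→square D) + P(square C→square D)·P(square D→square D) + P(square C→square B)·P(square B→square D)
  = 0.4×0.2 + 0.2×0.2 + 0.4×0.3
  = 0.0800 + 0.0400 + 0.1200 = 0.2400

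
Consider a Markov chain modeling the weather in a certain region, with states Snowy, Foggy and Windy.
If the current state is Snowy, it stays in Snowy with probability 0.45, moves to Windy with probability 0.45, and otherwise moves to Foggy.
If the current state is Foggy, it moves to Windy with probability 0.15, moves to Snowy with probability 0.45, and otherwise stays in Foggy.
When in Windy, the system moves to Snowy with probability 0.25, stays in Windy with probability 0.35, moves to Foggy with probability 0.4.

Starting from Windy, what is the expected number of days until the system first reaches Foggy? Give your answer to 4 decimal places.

Let t(s) be the expected number of days to first reach Foggy from state s, with t(Foggy) = 0. Conditioning on the first day:
t(Snowy) = 1 + 0.45·t(Snowy) + 0.45·t(Windy)
t(Windy) = 1 + 0.25·t(Snowy) + 0.35·t(Windy)
Solving: t(Snowy) = 4.4898, t(Windy) = 3.2653.
Expected days from Windy to Foggy: 3.2653.

3.2653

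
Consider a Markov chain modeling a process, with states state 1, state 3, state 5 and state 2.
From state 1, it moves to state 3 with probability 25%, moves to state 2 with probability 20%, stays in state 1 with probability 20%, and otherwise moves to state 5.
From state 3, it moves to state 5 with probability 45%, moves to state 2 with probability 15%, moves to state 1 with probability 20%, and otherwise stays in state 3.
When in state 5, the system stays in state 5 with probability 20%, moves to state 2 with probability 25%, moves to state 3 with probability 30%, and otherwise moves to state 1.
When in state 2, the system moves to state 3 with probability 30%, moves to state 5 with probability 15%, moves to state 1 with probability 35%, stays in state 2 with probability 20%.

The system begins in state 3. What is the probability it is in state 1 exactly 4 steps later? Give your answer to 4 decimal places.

0.2447

Propagate the distribution vector 4 steps from state 3.
After 0 steps: (0.0000, 1.0000, 0.0000, 0.0000)
After 1 step: (0.2000, 0.2000, 0.4500, 0.1500)
After 2 steps: (0.2450, 0.2700, 0.2725, 0.2125)
After 3 steps: (0.2455, 0.2608, 0.2936, 0.2001)
After 4 steps: (0.2447, 0.2617, 0.2920, 0.2016)
P(in state 1 after 4 steps) = 0.2447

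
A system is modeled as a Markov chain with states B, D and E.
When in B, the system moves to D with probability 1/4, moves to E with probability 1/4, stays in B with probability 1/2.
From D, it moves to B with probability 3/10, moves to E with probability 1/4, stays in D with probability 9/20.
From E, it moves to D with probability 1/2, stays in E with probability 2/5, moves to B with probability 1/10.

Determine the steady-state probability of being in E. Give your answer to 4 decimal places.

Let the stationary distribution be π with π = πP and π_1 + π_2 + π_3 = 1.
π_1 = 0.5·π_1 + 0.3·π_2 + 0.1·π_3
π_2 = 0.25·π_1 + 0.45·π_2 + 0.5·π_3
Solving with the normalization constraint gives π = (0.3015, 0.4044, 0.2941).
So the stationary probability of E is 0.2941.

0.2941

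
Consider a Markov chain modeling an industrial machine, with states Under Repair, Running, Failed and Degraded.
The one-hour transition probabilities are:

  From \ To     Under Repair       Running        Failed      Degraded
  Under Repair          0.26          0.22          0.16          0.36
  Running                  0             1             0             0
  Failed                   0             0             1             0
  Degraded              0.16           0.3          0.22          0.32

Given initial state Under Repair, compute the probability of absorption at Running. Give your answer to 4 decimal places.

Let h(s) be the probability of absorption at Running starting from transient state s. Then h(Running) = 1 and h(Failed) = 0. By first-step analysis:
h(Under Repair) = 0.26·h(Under Repair) + 0.22·1 + 0.16·0 + 0.36·h(Degraded)
h(Degraded) = 0.16·h(Under Repair) + 0.3·1 + 0.22·0 + 0.32·h(Degraded)
Solving: h(Under Repair) = 0.5781, h(Degraded) = 0.5772.
Starting from Under Repair, the probability is 0.5781.

0.5781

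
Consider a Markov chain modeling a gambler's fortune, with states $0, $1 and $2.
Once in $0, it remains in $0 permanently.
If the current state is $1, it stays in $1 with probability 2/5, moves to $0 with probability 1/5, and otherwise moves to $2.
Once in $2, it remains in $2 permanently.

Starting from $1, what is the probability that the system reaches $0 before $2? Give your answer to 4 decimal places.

Let h(s) be the probability of absorption at $0 starting from transient state s. Then h($0) = 1 and h($2) = 0. By first-step analysis:
h($1) = 0.2·1 + 0.4·h($1) + 0.4·0
Solving: h($1) = 0.3333.
Starting from $1, the probability is 0.3333.

0.3333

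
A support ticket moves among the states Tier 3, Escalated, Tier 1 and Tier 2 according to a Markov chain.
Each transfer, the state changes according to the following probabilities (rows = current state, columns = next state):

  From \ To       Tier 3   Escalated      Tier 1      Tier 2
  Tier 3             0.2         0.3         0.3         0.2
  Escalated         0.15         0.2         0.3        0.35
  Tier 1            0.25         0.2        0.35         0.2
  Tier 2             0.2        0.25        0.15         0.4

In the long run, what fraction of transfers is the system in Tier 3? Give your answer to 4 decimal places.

0.2017

Let the stationary distribution be π with π = πP and π_1 + π_2 + π_3 + π_4 = 1.
π_1 = 0.2·π_1 + 0.15·π_2 + 0.25·π_3 + 0.2·π_4
π_2 = 0.3·π_1 + 0.2·π_2 + 0.2·π_3 + 0.25·π_4
π_3 = 0.3·π_1 + 0.3·π_2 + 0.35·π_3 + 0.15·π_4
Solving with the normalization constraint gives π = (0.2017, 0.2349, 0.2694, 0.2940).
So the stationary probability of Tier 3 is 0.2017.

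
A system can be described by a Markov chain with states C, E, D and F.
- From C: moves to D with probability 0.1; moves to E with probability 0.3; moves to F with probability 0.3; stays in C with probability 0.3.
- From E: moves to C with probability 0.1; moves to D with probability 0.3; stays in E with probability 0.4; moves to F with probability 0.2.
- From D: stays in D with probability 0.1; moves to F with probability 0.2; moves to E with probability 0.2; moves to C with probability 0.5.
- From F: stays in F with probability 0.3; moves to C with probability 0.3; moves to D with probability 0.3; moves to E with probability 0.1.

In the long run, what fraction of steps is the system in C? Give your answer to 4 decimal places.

Let the stationary distribution be π with π = πP and π_1 + π_2 + π_3 + π_4 = 1.
π_1 = 0.3·π_1 + 0.1·π_2 + 0.5·π_3 + 0.3·π_4
π_2 = 0.3·π_1 + 0.4·π_2 + 0.2·π_3 + 0.1·π_4
π_3 = 0.1·π_1 + 0.3·π_2 + 0.1·π_3 + 0.3·π_4
Solving with the normalization constraint gives π = (0.2895, 0.2544, 0.2018, 0.2544).
So the stationary probability of C is 0.2895.

0.2895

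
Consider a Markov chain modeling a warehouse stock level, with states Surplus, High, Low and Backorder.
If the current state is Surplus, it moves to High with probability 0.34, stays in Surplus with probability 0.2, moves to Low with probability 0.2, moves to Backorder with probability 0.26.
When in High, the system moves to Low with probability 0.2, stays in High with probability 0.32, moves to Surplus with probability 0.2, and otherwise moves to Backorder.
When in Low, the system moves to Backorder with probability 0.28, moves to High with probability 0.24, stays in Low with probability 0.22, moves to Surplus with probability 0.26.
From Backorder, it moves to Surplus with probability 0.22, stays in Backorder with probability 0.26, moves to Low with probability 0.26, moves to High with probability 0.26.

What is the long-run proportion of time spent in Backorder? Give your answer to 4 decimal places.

Let the stationary distribution be π with π = πP and π_1 + π_2 + π_3 + π_4 = 1.
π_1 = 0.2·π_1 + 0.2·π_2 + 0.26·π_3 + 0.22·π_4
π_2 = 0.34·π_1 + 0.32·π_2 + 0.24·π_3 + 0.26·π_4
π_3 = 0.2·π_1 + 0.2·π_2 + 0.22·π_3 + 0.26·π_4
Solving with the normalization constraint gives π = (0.2186, 0.2905, 0.2206, 0.2702).
So the stationary probability of Backorder is 0.2702.

0.2702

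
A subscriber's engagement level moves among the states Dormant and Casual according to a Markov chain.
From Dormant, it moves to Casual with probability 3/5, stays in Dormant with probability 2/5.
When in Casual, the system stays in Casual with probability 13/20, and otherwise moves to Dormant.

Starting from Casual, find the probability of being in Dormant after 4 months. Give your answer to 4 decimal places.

0.3684

Propagate the distribution vector 4 months from Casual.
After 0 months: (0.0000, 1.0000)
After 1 month: (0.3500, 0.6500)
After 2 months: (0.3675, 0.6325)
After 3 months: (0.3684, 0.6316)
After 4 months: (0.3684, 0.6316)
P(in Dormant after 4 months) = 0.3684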